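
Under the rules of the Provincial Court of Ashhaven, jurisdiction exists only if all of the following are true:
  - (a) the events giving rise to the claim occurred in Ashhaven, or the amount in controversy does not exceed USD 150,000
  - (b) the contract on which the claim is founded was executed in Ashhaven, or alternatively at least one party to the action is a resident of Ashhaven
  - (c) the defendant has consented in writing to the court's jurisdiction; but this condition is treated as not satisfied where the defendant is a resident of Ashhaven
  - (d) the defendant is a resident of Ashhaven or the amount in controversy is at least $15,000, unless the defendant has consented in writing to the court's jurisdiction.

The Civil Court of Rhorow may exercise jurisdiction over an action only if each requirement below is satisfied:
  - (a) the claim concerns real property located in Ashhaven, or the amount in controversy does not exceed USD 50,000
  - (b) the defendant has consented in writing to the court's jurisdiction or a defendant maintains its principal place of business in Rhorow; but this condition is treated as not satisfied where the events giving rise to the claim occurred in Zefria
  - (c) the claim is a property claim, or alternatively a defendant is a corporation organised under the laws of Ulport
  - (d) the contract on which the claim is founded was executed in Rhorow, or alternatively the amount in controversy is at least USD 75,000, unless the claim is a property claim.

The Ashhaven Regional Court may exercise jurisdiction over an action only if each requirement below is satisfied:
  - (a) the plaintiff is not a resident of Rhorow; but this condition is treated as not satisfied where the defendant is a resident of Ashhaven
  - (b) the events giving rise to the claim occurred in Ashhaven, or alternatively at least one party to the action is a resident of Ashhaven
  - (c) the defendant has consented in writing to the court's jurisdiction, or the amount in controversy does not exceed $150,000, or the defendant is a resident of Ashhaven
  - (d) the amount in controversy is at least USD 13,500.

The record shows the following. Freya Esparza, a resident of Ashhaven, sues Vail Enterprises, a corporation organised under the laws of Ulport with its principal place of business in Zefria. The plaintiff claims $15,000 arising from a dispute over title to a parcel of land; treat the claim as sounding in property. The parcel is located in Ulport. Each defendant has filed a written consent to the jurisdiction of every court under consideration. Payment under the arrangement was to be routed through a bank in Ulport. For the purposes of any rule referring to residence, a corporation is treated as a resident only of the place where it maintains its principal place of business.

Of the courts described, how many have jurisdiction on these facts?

3

The Provincial Court of Ashhaven:
  (a) The amount in controversy is 15,000 dollars, within the USD 150,000 ceiling — that alternative is enough. Condition met.
  (b) Freya Esparza resides in Ashhaven, so one alternative holds. Satisfied.
  (c) Every defendant has filed written consent. The exception is not triggered, since the defendant resides in Zefria, not Ashhaven. Met.
  (d) The amount in controversy is USD 15,000, which meets the $15,000 floor, which satisfies one of the alternatives. Condition met.
  → The court has jurisdiction.
The Civil Court of Rhorow:
  (a) The amount in controversy is USD 15,000, within the 50,000 dollars ceiling, so this disjunct is met. Condition met.
  (b) Every defendant has filed written consent, which satisfies one of the alternatives. The exception is not triggered, since the operative events occurred in Ulport, not Zefria. Satisfied.
  (c) The claim is a property claim — that alternative is enough. Condition met.
  (d) No contract (and hence no place of execution) is alleged; the amount in controversy is USD 15,000, below the $75,000 floor — no alternative holds. However, the claim is a property claim, so the 'unless' proviso supplies this condition. Satisfied.
  → The court has jurisdiction.
The Ashhaven Regional Court:
  (a) The plaintiff resides in Ashhaven, which is not Rhorow. The carve-out does not apply: the defendant resides in Zefria, not Ashhaven. Met.
  (b) Freya Esparza resides in Ashhaven, so one alternative holds. Met.
  (c) Every defendant has filed written consent, so one alternative holds. Condition met.
  (d) The amount in controversy is 15,000 dollars, which meets the USD 13,500 floor. Met.
  → Jurisdiction lies.
Courts with jurisdiction: the Provincial Court of Ashhaven, the Civil Court of Rhorow, the Ashhaven Regional Court — 3 in total.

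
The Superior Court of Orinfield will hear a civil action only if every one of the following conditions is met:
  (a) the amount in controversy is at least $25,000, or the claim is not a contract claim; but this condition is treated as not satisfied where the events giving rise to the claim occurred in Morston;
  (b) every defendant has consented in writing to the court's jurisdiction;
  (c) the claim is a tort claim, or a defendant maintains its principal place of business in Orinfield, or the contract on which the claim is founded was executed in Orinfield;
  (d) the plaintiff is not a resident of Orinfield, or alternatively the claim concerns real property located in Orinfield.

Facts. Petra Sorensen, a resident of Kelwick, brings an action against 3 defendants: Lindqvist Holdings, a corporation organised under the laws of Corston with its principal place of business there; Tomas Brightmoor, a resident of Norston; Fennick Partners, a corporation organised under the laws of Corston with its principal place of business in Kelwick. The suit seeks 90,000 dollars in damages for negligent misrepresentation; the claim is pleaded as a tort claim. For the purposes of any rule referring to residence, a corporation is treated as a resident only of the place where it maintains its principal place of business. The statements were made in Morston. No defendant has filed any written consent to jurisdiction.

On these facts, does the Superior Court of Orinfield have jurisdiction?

No

The Superior Court of Orinfield:
  (a) The amount in controversy is $90,000, which meets the $25,000 floor, so one alternative holds. But the carve-out bites: the operative events occurred in Morston. Not satisfied.
  (b) No such written consent has been filed. Not satisfied.
  (c) The claim is a tort claim — that alternative is enough. Met.
  (d) The plaintiff resides in Kelwick, which is not Orinfield, which satisfies one of the alternatives. Satisfied.
  → No jurisdiction.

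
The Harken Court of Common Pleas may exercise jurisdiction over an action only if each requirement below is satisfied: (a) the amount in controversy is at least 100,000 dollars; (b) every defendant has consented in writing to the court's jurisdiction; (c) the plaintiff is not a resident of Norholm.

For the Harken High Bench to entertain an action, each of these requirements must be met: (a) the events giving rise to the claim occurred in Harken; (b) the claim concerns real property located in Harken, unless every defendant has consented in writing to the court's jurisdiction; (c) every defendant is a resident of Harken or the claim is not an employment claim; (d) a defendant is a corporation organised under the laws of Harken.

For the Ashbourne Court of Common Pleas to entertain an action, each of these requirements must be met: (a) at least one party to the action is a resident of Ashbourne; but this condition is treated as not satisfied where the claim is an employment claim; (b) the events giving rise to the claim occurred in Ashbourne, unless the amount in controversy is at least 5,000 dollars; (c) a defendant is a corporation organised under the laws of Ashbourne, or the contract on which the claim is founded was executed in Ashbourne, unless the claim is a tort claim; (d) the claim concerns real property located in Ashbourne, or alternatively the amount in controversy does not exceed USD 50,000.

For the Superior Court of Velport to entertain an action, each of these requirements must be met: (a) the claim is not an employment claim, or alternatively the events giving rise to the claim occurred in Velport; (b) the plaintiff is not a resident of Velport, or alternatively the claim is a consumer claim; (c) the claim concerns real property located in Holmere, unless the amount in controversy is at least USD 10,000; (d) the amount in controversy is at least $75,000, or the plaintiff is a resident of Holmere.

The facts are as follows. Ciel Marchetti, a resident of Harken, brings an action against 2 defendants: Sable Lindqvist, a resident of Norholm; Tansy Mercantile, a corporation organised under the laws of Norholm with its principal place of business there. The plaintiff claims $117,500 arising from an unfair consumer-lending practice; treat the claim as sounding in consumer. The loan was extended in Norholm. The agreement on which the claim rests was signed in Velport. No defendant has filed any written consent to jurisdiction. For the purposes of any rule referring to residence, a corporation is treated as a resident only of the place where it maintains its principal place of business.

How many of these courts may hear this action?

1

The Harken Court of Common Pleas:
  (a) The amount in controversy is $117,500, which meets the USD 100,000 floor. Satisfied.
  (b) No such written consent has been filed. Not satisfied.
  (c) The plaintiff resides in Harken, which is not Norholm. Met.
  → No jurisdiction.
The Harken High Bench:
  (a) The operative events occurred in Norholm, not Harken. Not satisfied.
  (b) The claim does not concern real property. And no such written consent has been filed, so the proviso does not save it. Not satisfied.
  (c) The claim is a consumer claim, not an employment claim, which satisfies one of the alternatives. Met.
  (d) The corporate defendant(s) are organised in Norholm, not Harken. Not met.
  → No jurisdiction.
The Ashbourne Court of Common Pleas:
  (a) No party resides in Ashbourne. Not met.
  (b) The operative events occurred in Norholm, not Ashbourne. But the amount in controversy is 117,500 dollars, which meets the $5,000 floor, and the 'unless' clause therefore excuses the requirement. Satisfied.
  (c) The corporate defendant(s) are organised in Norholm, not Ashbourne; the contract was executed in Velport, not Ashbourne — none of the alternatives is met. Nor does the 'unless' clause help: the claim is a consumer claim, not a tort claim. Fails.
  (d) The claim does not concern real property; the amount in controversy is $117,500, above the USD 50,000 ceiling — no alternative holds. Not met.
  → At least one condition fails; no jurisdiction.
The Superior Court of Velport:
  (a) The claim is a consumer claim, not an employment claim — that alternative is enough. Condition met.
  (b) The plaintiff resides in Harken, which is not Velport — that alternative is enough. Satisfied.
  (c) The claim does not concern real property. But the amount in controversy is USD 117,500, which meets the USD 10,000 floor, and the 'unless' clause therefore excuses the requirement. Satisfied.
  (d) The amount in controversy is USD 117,500, which meets the 75,000 dollars floor, which satisfies one of the alternatives. Satisfied.
  → Every requirement is satisfied — jurisdiction.
Courts with jurisdiction: the Superior Court of Velport — 1 in total.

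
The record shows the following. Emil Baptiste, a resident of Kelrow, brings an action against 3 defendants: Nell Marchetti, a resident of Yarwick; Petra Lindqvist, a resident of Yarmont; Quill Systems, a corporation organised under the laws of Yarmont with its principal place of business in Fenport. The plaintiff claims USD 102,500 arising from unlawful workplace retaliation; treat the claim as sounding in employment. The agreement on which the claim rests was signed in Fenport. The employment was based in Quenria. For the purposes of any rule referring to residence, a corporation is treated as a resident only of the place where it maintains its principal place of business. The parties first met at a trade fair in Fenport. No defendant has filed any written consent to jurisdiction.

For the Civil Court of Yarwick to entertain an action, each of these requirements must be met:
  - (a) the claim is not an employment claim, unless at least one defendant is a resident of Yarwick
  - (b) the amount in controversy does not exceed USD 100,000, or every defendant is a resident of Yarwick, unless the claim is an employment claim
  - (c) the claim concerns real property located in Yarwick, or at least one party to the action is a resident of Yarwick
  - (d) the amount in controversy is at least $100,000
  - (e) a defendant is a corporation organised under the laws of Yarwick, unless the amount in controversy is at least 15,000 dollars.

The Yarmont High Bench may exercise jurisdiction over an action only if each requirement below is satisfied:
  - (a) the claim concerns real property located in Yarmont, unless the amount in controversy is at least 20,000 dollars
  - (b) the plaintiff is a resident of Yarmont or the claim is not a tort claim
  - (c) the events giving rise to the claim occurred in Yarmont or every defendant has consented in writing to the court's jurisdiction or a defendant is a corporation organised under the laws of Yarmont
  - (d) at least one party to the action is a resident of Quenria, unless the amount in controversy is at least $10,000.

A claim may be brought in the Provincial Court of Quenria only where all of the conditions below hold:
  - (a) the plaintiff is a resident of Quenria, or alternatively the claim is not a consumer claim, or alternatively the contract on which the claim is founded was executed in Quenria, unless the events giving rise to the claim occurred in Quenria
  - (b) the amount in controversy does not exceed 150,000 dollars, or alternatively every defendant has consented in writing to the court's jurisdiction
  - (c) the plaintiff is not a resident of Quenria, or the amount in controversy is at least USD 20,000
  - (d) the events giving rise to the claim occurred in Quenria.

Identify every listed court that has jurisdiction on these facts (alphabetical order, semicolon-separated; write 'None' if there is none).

The Civil Court of Yarwick:
  (a) The claim is an employment claim. However, Nell Marchetti resides in Yarwick, so the 'unless' proviso supplies this condition. Met.
  (b) The amount in controversy is USD 102,500, above the 100,000 dollars ceiling; the defendants reside as follows — Nell Marchetti in Yarwick, Petra Lindqvist in Yarmont, Quill Systems in Fenport — not all in Yarwick — every alternative fails. However, the claim is an employment claim, so the 'unless' proviso supplies this condition. Condition met.
  (c) Nell Marchetti resides in Yarwick, which satisfies one of the alternatives. Satisfied.
  (d) The amount in controversy is USD 102,500, which meets the 100,000 dollars floor. Satisfied.
  (e) The corporate defendant(s) are organised in Yarmont, not Yarwick. However, the amount in controversy is $102,500, which meets the 15,000 dollars floor, so the 'unless' proviso supplies this condition. Met.
  → All conditions met; jurisdiction exists.
The Yarmont High Bench:
  (a) The claim does not concern real property. The proviso rescues it, though: the amount in controversy is USD 102,500, which meets the USD 20,000 floor. Satisfied.
  (b) The claim is an employment claim, not a tort claim, so this disjunct is met. Met.
  (c) Quill Systems is organised under the laws of Yarmont, which satisfies one of the alternatives. Satisfied.
  (d) No party resides in Quenria. The proviso rescues it, though: the amount in controversy is $102,500, which meets the 10,000 dollars floor. Condition met.
  → All conditions met; jurisdiction exists.
The Provincial Court of Quenria:
  (a) The claim is an employment claim, not a consumer claim — that alternative is enough. Met.
  (b) The amount in controversy is $102,500, within the 150,000 dollars ceiling, so this disjunct is met. Satisfied.
  (c) The plaintiff resides in Kelrow, which is not Quenria, which satisfies one of the alternatives. Satisfied.
  (d) The operative events occurred in Quenria. Met.
  → The court has jurisdiction.

the Civil Court of Yarwick; the Provincial Court of Quenria; the Yarmont High Bench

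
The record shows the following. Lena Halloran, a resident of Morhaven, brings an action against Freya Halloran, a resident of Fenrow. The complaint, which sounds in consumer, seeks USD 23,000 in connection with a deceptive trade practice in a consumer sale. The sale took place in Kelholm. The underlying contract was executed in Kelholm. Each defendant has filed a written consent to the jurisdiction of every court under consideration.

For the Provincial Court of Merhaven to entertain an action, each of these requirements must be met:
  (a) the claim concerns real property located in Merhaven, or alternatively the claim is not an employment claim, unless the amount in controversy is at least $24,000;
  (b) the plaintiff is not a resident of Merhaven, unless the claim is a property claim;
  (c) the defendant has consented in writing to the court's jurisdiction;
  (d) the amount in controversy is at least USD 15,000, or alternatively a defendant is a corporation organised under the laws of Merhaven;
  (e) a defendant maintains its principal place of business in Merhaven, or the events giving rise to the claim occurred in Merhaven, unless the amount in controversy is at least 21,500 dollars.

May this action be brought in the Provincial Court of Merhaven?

The Provincial Court of Merhaven:
  (a) The claim is a consumer claim, not an employment claim, so one alternative holds. Satisfied.
  (b) The plaintiff resides in Morhaven, which is not Merhaven. Satisfied.
  (c) Every defendant has filed written consent. Satisfied.
  (d) The amount in controversy is 23,000 dollars, which meets the USD 15,000 floor, so this disjunct is met. Condition met.
  (e) No defendant is a corporation; the operative events occurred in Kelholm, not Merhaven — every alternative fails. The proviso rescues it, though: the amount in controversy is USD 23,000, which meets the USD 21,500 floor. Condition met.
  → Jurisdiction lies.

Yes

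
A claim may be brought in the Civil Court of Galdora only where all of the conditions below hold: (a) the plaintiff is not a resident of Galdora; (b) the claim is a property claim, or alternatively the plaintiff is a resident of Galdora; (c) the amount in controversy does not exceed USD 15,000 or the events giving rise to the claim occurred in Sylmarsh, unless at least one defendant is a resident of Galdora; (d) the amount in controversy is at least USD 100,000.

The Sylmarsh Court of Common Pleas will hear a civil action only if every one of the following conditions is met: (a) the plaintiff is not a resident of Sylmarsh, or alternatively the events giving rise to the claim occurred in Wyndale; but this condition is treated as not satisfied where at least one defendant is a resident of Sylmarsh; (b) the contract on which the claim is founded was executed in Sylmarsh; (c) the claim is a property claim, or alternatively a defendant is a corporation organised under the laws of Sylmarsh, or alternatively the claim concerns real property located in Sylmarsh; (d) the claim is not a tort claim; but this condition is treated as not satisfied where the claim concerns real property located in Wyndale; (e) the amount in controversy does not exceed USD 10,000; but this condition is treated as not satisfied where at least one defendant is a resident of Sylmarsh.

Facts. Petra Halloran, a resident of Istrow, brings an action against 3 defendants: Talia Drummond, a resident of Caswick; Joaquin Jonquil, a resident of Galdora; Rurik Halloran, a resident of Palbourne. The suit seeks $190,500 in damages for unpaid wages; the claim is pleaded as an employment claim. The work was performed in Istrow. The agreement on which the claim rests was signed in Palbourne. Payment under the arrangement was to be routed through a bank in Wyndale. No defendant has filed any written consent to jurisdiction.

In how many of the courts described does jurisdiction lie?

0

The Civil Court of Galdora:
  (a) The plaintiff resides in Istrow, which is not Galdora. Condition met.
  (b) The claim is an employment claim, not a property claim; the plaintiff resides in Istrow, not Galdora — every alternative fails. Not satisfied.
  (c) The amount in controversy is 190,500 dollars, above the $15,000 ceiling; the operative events occurred in Istrow, not Sylmarsh — every alternative fails. The proviso rescues it, though: Joaquin Jonquil resides in Galdora. Met.
  (d) The amount in controversy is 190,500 dollars, which meets the $100,000 floor. Met.
  → At least one condition fails; no jurisdiction.
The Sylmarsh Court of Common Pleas:
  (a) The plaintiff resides in Istrow, which is not Sylmarsh, so this disjunct is met. The exception is not triggered, since no defendant resides in Sylmarsh (they reside in Caswick, Galdora, Palbourne). Satisfied.
  (b) The contract was executed in Palbourne, not Sylmarsh. Not met.
  (c) The claim is an employment claim, not a property claim; no defendant is a corporation; the claim does not concern real property — no alternative holds. Fails.
  (d) The claim is an employment claim, not a tort claim. The carve-out does not apply: the claim does not concern real property. Satisfied.
  (e) The amount in controversy is 190,500 dollars, above the USD 10,000 ceiling. Condition not met.
  → No jurisdiction.
No court satisfies all of its conditions.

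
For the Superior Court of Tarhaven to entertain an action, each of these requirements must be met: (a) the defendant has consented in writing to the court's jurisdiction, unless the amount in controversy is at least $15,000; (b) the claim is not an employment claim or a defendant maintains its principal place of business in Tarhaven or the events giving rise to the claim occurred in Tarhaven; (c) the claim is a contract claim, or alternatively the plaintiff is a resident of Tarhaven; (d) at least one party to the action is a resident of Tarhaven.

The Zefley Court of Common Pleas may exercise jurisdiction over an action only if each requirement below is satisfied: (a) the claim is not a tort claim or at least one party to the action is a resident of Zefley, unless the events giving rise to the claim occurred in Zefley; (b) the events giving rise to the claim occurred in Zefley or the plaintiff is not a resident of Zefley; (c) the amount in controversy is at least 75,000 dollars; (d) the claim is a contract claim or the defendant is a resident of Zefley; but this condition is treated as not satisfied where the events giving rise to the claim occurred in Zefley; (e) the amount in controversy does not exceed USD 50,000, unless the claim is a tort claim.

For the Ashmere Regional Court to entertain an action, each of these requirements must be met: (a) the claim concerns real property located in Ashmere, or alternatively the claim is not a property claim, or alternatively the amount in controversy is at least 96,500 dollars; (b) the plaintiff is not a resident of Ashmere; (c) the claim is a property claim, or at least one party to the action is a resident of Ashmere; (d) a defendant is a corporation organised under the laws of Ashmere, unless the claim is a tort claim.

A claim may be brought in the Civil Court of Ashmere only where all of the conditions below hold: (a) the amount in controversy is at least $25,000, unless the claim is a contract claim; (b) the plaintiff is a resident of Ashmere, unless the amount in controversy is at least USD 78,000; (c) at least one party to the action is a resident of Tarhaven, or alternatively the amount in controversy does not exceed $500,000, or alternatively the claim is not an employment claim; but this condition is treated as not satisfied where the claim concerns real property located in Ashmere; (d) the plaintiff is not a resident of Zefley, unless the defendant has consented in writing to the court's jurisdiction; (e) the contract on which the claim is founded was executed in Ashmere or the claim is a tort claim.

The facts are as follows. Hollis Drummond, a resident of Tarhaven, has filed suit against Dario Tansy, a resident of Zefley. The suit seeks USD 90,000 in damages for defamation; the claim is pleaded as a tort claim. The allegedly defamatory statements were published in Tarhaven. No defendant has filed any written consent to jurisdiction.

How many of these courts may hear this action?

The Superior Court of Tarhaven:
  (a) No such written consent has been filed. But the amount in controversy is $90,000, which meets the USD 15,000 floor, and the 'unless' clause therefore excuses the requirement. Satisfied.
  (b) The claim is a tort claim, not an employment claim, which satisfies one of the alternatives. Satisfied.
  (c) The plaintiff resides in Tarhaven, which satisfies one of the alternatives. Satisfied.
  (d) Hollis Drummond resides in Tarhaven. Met.
  → All conditions met; jurisdiction exists.
The Zefley Court of Common Pleas:
  (a) Dario Tansy resides in Zefley — that alternative is enough. Met.
  (b) The plaintiff resides in Tarhaven, which is not Zefley, which satisfies one of the alternatives. Satisfied.
  (c) The amount in controversy is 90,000 dollars, which meets the 75,000 dollars floor. Met.
  (d) The defendant resides in Zefley, which satisfies one of the alternatives. And the carve-out is inapplicable — the operative events occurred in Tarhaven, not Zefley. Met.
  (e) The amount in controversy is $90,000, above the 50,000 dollars ceiling. The proviso rescues it, though: the claim is a tort claim. Met.
  → The court has jurisdiction.
The Ashmere Regional Court:
  (a) The claim is a tort claim, not a property claim, which satisfies one of the alternatives. Satisfied.
  (b) The plaintiff resides in Tarhaven, which is not Ashmere. Satisfied.
  (c) The claim is a tort claim, not a property claim; no party resides in Ashmere — none of the alternatives is met. Fails.
  (d) No defendant is a corporation. But the claim is a tort claim, and the 'unless' clause therefore excuses the requirement. Met.
  → No jurisdiction.
The Civil Court of Ashmere:
  (a) The amount in controversy is USD 90,000, which meets the 25,000 dollars floor. Condition met.
  (b) The plaintiff resides in Tarhaven, not Ashmere. However, the amount in controversy is USD 90,000, which meets the USD 78,000 floor, so the 'unless' proviso supplies this condition. Met.
  (c) Hollis Drummond resides in Tarhaven, so this disjunct is met. The carve-out does not apply: the claim does not concern real property. Condition met.
  (d) The plaintiff resides in Tarhaven, which is not Zefley. Condition met.
  (e) The claim is a tort claim, which satisfies one of the alternatives. Met.
  → The court has jurisdiction.
Courts with jurisdiction: the Superior Court of Tarhaven, the Zefley Court of Common Pleas, the Civil Court of Ashmere — 3 in total.

3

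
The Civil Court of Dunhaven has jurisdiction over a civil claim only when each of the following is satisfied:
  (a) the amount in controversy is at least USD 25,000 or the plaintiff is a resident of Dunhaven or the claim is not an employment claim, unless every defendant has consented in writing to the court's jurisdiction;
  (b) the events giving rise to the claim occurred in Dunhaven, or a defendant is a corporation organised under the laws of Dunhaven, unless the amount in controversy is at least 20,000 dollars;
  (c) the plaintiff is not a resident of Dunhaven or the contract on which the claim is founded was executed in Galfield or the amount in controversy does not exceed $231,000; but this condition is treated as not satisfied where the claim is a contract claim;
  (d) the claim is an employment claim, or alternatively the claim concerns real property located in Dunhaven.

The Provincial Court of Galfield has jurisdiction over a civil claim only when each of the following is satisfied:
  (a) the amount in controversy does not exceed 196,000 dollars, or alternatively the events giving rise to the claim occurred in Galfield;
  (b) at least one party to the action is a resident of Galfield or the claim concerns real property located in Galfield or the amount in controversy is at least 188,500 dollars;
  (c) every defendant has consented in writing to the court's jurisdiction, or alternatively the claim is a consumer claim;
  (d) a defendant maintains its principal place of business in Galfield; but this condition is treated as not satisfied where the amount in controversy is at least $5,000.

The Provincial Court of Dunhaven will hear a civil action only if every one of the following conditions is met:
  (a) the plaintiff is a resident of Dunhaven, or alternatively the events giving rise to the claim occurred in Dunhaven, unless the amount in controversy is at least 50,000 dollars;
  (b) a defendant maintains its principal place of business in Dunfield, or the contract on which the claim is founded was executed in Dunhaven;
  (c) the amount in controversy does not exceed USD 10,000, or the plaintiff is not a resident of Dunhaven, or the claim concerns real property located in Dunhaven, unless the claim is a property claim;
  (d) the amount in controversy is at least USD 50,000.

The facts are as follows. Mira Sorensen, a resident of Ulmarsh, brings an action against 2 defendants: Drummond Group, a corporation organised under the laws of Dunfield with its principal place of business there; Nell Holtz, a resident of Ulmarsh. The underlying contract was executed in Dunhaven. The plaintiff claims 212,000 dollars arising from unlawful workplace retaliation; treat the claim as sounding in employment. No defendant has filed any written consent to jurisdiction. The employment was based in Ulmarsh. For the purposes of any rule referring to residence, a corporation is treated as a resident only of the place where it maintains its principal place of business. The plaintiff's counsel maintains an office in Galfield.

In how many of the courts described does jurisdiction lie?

2

The Civil Court of Dunhaven:
  (a) The amount in controversy is $212,000, which meets the 25,000 dollars floor — that alternative is enough. Met.
  (b) The operative events occurred in Ulmarsh, not Dunhaven; the corporate defendant(s) are organised in Dunfield, not Dunhaven — no alternative holds. But the amount in controversy is $212,000, which meets the 20,000 dollars floor, and the 'unless' clause therefore excuses the requirement. Met.
  (c) The plaintiff resides in Ulmarsh, which is not Dunhaven, so one alternative holds. The carve-out does not apply: the claim is an employment claim, not a contract claim. Condition met.
  (d) The claim is an employment claim, which satisfies one of the alternatives. Satisfied.
  → The court has jurisdiction.
The Provincial Court of Galfield:
  (a) The amount in controversy is $212,000, above the $196,000 ceiling; the operative events occurred in Ulmarsh, not Galfield — none of the alternatives is met. Fails.
  (b) The amount in controversy is 212,000 dollars, which meets the 188,500 dollars floor, so one alternative holds. Met.
  (c) No such written consent has been filed; the claim is an employment claim, not a consumer claim — no alternative holds. Not satisfied.
  (d) The corporate defendant(s) have their principal place of business in Dunfield, not Galfield. Not met.
  → At least one condition fails; no jurisdiction.
The Provincial Court of Dunhaven:
  (a) The plaintiff resides in Ulmarsh, not Dunhaven; the operative events occurred in Ulmarsh, not Dunhaven — every alternative fails. The proviso rescues it, though: the amount in controversy is USD 212,000, which meets the USD 50,000 floor. Met.
  (b) Drummond Group has its principal place of business in Dunfield, so one alternative holds. Met.
  (c) The plaintiff resides in Ulmarsh, which is not Dunhaven, so this disjunct is met. Met.
  (d) The amount in controversy is $212,000, which meets the $50,000 floor. Condition met.
  → The court has jurisdiction.
Courts with jurisdiction: the Civil Court of Dunhaven, the Provincial Court of Dunhaven — 2 in total.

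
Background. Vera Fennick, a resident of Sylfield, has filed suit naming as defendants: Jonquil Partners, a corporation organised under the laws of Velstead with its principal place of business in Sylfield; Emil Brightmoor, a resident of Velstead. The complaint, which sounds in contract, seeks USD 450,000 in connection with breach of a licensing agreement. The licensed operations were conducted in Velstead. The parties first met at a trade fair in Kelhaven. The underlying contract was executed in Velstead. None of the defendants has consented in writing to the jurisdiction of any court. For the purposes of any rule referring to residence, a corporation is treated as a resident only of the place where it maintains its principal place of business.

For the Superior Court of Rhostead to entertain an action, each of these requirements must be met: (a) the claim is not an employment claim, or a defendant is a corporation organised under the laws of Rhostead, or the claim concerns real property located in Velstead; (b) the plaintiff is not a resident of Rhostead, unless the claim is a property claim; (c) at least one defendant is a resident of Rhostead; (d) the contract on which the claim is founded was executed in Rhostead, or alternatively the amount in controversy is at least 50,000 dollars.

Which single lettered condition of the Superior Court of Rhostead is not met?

(c)

The Superior Court of Rhostead:
  (a) The claim is a contract claim, not an employment claim, so one alternative holds. Condition met.
  (b) The plaintiff resides in Sylfield, which is not Rhostead. Met.
  (c) No defendant resides in Rhostead (they reside in Sylfield, Velstead). Condition not met.
  (d) The amount in controversy is $450,000, which meets the USD 50,000 floor — that alternative is enough. Met.
Only condition (c) fails.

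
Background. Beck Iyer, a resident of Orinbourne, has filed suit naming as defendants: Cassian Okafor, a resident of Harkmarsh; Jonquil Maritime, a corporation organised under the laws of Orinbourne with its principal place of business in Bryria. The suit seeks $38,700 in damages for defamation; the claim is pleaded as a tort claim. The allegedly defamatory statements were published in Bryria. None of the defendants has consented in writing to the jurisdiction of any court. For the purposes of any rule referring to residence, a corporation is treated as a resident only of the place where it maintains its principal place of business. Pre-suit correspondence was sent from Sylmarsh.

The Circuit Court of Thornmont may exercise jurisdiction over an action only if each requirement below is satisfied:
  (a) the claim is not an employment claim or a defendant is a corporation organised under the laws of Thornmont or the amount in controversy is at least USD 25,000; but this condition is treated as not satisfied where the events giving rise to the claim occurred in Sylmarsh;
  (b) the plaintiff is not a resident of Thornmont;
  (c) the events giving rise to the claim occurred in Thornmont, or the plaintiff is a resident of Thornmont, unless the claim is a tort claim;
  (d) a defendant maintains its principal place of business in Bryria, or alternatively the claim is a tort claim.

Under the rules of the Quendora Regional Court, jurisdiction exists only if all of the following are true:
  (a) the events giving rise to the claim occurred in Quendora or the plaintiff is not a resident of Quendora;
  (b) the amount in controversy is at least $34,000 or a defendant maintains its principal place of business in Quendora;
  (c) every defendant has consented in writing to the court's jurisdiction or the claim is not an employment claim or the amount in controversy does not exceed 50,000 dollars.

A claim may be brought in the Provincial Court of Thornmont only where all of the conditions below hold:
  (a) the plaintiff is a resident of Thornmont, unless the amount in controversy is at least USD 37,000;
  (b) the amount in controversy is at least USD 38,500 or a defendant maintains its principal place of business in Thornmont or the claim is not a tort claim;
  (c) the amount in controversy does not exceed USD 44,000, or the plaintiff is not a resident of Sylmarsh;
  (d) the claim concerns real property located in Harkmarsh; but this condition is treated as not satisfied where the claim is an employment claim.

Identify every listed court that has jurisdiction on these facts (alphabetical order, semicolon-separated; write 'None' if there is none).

the Circuit Court of Thornmont; the Quendora Regional Court

The Circuit Court of Thornmont:
  (a) The claim is a tort claim, not an employment claim, so one alternative holds. And the carve-out is inapplicable — the operative events occurred in Bryria, not Sylmarsh. Satisfied.
  (b) The plaintiff resides in Orinbourne, which is not Thornmont. Met.
  (c) The operative events occurred in Bryria, not Thornmont; the plaintiff resides in Orinbourne, not Thornmont — no alternative holds. However, the claim is a tort claim, so the 'unless' proviso supplies this condition. Met.
  (d) Jonquil Maritime has its principal place of business in Bryria, which satisfies one of the alternatives. Condition met.
  → The court has jurisdiction.
The Quendora Regional Court:
  (a) The plaintiff resides in Orinbourne, which is not Quendora, which satisfies one of the alternatives. Met.
  (b) The amount in controversy is 38,700 dollars, which meets the 34,000 dollars floor, which satisfies one of the alternatives. Satisfied.
  (c) The claim is a tort claim, not an employment claim, which satisfies one of the alternatives. Condition met.
  → The court has jurisdiction.
The Provincial Court of Thornmont:
  (a) The plaintiff resides in Orinbourne, not Thornmont. But the amount in controversy is 38,700 dollars, which meets the 37,000 dollars floor, and the 'unless' clause therefore excuses the requirement. Met.
  (b) The amount in controversy is USD 38,700, which meets the USD 38,500 floor, which satisfies one of the alternatives. Condition met.
  (c) The amount in controversy is 38,700 dollars, within the $44,000 ceiling, which satisfies one of the alternatives. Met.
  (d) The claim does not concern real property. Condition not met.
  → The court lacks jurisdiction.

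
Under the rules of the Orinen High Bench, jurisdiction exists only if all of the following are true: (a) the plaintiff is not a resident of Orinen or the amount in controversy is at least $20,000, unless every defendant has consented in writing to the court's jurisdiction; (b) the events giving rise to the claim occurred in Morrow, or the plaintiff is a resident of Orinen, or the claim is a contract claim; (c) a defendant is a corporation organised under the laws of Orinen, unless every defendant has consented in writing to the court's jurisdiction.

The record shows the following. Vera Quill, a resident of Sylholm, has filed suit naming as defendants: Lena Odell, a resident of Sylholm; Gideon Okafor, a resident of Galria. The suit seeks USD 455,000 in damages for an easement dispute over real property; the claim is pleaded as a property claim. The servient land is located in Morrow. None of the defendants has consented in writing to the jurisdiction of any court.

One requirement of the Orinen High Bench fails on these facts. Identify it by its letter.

The Orinen High Bench:
  (a) The plaintiff resides in Sylholm, which is not Orinen, so one alternative holds. Satisfied.
  (b) The operative events occurred in Morrow, which satisfies one of the alternatives. Condition met.
  (c) No defendant is a corporation. The proviso offers no rescue either, since no such written consent has been filed. Fails.
Only condition (c) fails.

(c)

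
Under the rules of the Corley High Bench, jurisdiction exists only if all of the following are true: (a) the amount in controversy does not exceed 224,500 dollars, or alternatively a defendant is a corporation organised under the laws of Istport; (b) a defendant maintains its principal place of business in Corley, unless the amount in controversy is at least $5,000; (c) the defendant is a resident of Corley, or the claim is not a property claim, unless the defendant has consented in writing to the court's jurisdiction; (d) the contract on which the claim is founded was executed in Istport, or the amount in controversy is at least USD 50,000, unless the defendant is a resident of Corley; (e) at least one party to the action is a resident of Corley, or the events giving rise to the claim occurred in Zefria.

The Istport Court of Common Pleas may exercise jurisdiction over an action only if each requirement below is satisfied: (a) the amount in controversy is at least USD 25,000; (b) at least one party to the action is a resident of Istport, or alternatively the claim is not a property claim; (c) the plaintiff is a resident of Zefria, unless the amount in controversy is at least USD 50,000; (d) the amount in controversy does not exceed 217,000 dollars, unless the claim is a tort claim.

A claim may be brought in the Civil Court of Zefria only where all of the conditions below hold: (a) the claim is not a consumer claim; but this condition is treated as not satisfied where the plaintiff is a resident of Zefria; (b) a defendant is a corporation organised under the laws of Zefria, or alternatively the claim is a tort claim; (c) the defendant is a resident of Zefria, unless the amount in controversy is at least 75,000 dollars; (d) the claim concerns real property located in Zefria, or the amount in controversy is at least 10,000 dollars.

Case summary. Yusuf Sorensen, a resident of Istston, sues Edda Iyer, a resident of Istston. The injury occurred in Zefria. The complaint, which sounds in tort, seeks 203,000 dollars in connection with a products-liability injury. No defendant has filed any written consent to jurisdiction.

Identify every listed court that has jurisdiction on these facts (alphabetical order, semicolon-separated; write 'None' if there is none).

the Civil Court of Zefria; the Corley High Bench; the Istport Court of Common Pleas

The Corley High Bench:
  (a) The amount in controversy is 203,000 dollars, within the USD 224,500 ceiling — that alternative is enough. Satisfied.
  (b) No defendant is a corporation. But the amount in controversy is $203,000, which meets the USD 5,000 floor, and the 'unless' clause therefore excuses the requirement. Condition met.
  (c) The claim is a tort claim, not a property claim — that alternative is enough. Met.
  (d) The amount in controversy is $203,000, which meets the USD 50,000 floor — that alternative is enough. Met.
  (e) The operative events occurred in Zefria, so this disjunct is met. Condition met.
  → All conditions met; jurisdiction exists.
The Istport Court of Common Pleas:
  (a) The amount in controversy is USD 203,000, which meets the 25,000 dollars floor. Condition met.
  (b) The claim is a tort claim, not a property claim, so this disjunct is met. Met.
  (c) The plaintiff resides in Istston, not Zefria. However, the amount in controversy is 203,000 dollars, which meets the USD 50,000 floor, so the 'unless' proviso supplies this condition. Met.
  (d) The amount in controversy is $203,000, within the $217,000 ceiling. Satisfied.
  → Jurisdiction lies.
The Civil Court of Zefria:
  (a) The claim is a tort claim, not a consumer claim. The exception is not triggered, since the plaintiff resides in Istston, not Zefria. Satisfied.
  (b) The claim is a tort claim, so this disjunct is met. Met.
  (c) The defendant resides in Istston, not Zefria. But the amount in controversy is 203,000 dollars, which meets the 75,000 dollars floor, and the 'unless' clause therefore excuses the requirement. Satisfied.
  (d) The amount in controversy is USD 203,000, which meets the 10,000 dollars floor, so this disjunct is met. Met.
  → All conditions met; jurisdiction exists.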